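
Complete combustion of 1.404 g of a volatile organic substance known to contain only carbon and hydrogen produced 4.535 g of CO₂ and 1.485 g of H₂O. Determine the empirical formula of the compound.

mol C = 4.535 g CO₂ ÷ 44.009 g/mol = 0.10305 mol
mol H = 2 × 1.485 g H₂O ÷ 18.015 g/mol = 0.16486 mol
Divide by the smallest (0.10305 mol): C 1.000, H 1.600
Multiplying each by 5 gives whole numbers: C 5.00, H 8.00

C5H8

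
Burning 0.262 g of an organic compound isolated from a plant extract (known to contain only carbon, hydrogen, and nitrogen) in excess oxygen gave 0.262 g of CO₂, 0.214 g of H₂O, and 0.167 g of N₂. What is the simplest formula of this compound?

mol C = 0.262 g CO₂ ÷ 44.009 g/mol = 0.005953 mol
mol H = 2 × 0.214 g H₂O ÷ 18.015 g/mol = 0.02376 mol
mol N = 2 × 0.167 g N₂ ÷ 28.014 g/mol = 0.01192 mol
Divide by the smallest (0.005953 mol): C 1.000, H 3.991, N 2.003

CH4N2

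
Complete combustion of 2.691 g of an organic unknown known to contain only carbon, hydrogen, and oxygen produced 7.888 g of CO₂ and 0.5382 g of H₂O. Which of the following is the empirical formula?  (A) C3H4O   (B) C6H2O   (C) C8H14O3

mol C = 7.888 g CO₂ ÷ 44.009 g/mol = 0.17924 mol
mol H = 2 × 0.5382 g H₂O ÷ 18.015 g/mol = 0.059750 mol
mass O = 2.691 − (2.1528 + 0.060228) = 0.47797 g → mol O = 0.47797 ÷ 15.999 = 0.029875 mol
Divide by the smallest (0.029875 mol): C 6.000, H 2.000, O 1.000

(B) C6H2O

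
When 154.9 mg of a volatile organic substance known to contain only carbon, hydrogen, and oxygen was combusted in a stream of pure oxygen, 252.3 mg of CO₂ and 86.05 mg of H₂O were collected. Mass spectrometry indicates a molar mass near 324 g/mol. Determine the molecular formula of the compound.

C12H20O10

mol C = 0.2523 g CO₂ ÷ 44.009 g/mol = 0.0057329 mol
mol H = 2 × 0.08605 g H₂O ÷ 18.015 g/mol = 0.0095532 mol
mass O = 0.1549 − (0.068858 + 0.0096296) = 0.076412 g → mol O = 0.076412 ÷ 15.999 = 0.0047761 mol
Divide by the smallest (0.0047761 mol): C 1.200, H 2.000, O 1.000
Multiplying each by 5 gives whole numbers: C 6.00, H 10.00, O 5.00
Empirical formula: C6H10O5
Empirical-formula mass = 162.14 g/mol; 324 ÷ 162.14 ≈ 2, so the molecular formula is C12H20O10.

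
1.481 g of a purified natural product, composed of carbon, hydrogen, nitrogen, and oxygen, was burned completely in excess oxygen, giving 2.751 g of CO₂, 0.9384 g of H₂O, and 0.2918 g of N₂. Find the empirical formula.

C3H5NO

mol C = 2.751 g CO₂ ÷ 44.009 g/mol = 0.062510 mol
mol H = 2 × 0.9384 g H₂O ÷ 18.015 g/mol = 0.10418 mol
mol N = 2 × 0.2918 g N₂ ÷ 28.014 g/mol = 0.020832 mol
mass O = 1.481 − (0.75081 + 0.10501 + 0.29180) = 0.33338 g → mol O = 0.33338 ÷ 15.999 = 0.020838 mol
Divide by the smallest (0.020832 mol): C 3.001, H 5.001, N 1.000, O 1.000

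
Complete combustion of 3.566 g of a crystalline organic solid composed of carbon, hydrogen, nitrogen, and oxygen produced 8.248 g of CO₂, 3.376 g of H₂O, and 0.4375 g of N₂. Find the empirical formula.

mol C = 8.248 g CO₂ ÷ 44.009 g/mol = 0.18742 mol
mol H = 2 × 3.376 g H₂O ÷ 18.015 g/mol = 0.37480 mol
mol N = 2 × 0.4375 g N₂ ÷ 28.014 g/mol = 0.031234 mol
mass O = 3.566 − (2.2511 + 0.37780 + 0.43750) = 0.49965 g → mol O = 0.49965 ÷ 15.999 = 0.031230 mol
Divide by the smallest (0.031230 mol): C 6.001, H 12.001, N 1.000, O 1.000

C6H12NO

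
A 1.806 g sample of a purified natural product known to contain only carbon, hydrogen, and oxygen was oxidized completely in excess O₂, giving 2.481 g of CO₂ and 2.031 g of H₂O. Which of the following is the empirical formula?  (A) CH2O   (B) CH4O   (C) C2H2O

(B) CH4O

mol C = 2.481 g CO₂ ÷ 44.009 g/mol = 0.056375 mol
mol H = 2 × 2.031 g H₂O ÷ 18.015 g/mol = 0.22548 mol
mass O = 1.806 − (0.67712 + 0.22728) = 0.90160 g → mol O = 0.90160 ÷ 15.999 = 0.056353 mol
Divide by the smallest (0.056353 mol): C 1.000, H 4.001, O 1.000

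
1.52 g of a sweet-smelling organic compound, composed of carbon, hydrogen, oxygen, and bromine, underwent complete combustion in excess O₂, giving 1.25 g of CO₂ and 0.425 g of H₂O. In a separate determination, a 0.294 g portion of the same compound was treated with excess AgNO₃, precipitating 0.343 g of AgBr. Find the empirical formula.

mol C = 1.25 g CO₂ ÷ 44.009 g/mol = 0.02840 mol
mol H = 2 × 0.425 g H₂O ÷ 18.015 g/mol = 0.04718 mol
From the AgBr data: mol Br per gram of compound = (0.343 ÷ 187.772) ÷ 0.294 = 0.006213 mol/g, so in the 1.52 g combustion sample mol Br = 0.009444 mol
mass O = 1.52 − (0.3412 + 0.04756 + 0.7546) = 0.3767 g → mol O = 0.3767 ÷ 15.999 = 0.02354 mol
Divide by the smallest (0.009444 mol): C 3.008, H 4.996, Br 1.000, O 2.493
Multiplying each by 2 gives whole numbers: C 6.02, H 9.99, Br 2.00, O 4.99

C6H10Br2O5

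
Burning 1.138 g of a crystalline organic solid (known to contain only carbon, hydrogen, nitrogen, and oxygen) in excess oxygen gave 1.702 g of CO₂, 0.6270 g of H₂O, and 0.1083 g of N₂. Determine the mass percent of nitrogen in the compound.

9.52%

mol C = 1.702 g CO₂ ÷ 44.009 g/mol = 0.038674 mol
mol H = 2 × 0.6270 g H₂O ÷ 18.015 g/mol = 0.069609 mol
mol N = 2 × 0.1083 g N₂ ÷ 28.014 g/mol = 0.0077318 mol
mass O = 1.138 − (0.46451 + 0.070166 + 0.10830) = 0.49502 g → mol O = 0.49502 ÷ 15.999 = 0.030941 mol
mass % N = 0.10830 g ÷ 1.138 g × 100%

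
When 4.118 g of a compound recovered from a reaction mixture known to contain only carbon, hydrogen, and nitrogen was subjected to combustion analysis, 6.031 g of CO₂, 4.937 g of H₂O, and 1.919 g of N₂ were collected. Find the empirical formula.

mol C = 6.031 g CO₂ ÷ 44.009 g/mol = 0.13704 mol
mol H = 2 × 4.937 g H₂O ÷ 18.015 g/mol = 0.54810 mol
mol N = 2 × 1.919 g N₂ ÷ 28.014 g/mol = 0.13700 mol
Divide by the smallest (0.13700 mol): C 1.000, H 4.001, N 1.000

CH4N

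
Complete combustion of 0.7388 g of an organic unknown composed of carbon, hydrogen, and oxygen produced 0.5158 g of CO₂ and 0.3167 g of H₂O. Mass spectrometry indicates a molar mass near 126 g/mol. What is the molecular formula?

C2H6O6

mol C = 0.5158 g CO₂ ÷ 44.009 g/mol = 0.011720 mol
mol H = 2 × 0.3167 g H₂O ÷ 18.015 g/mol = 0.035160 mol
mass O = 0.7388 − (0.14077 + 0.035441) = 0.56259 g → mol O = 0.56259 ÷ 15.999 = 0.035164 mol
Divide by the smallest (0.011720 mol): C 1.000, H 3.000, O 3.000
Empirical formula: CH3O3
Empirical-formula mass = 63.03 g/mol; 126 ÷ 63.03 ≈ 2, so the molecular formula is C2H6O6.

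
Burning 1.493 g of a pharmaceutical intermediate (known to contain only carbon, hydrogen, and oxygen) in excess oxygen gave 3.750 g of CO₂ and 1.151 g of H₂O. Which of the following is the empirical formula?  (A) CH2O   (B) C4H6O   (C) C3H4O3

(B) C4H6O

mol C = 3.750 g CO₂ ÷ 44.009 g/mol = 0.085210 mol
mol H = 2 × 1.151 g H₂O ÷ 18.015 g/mol = 0.12778 mol
mass O = 1.493 − (1.0235 + 0.12880) = 0.34074 g → mol O = 0.34074 ÷ 15.999 = 0.021298 mol
Divide by the smallest (0.021298 mol): C 4.001, H 6.000, O 1.000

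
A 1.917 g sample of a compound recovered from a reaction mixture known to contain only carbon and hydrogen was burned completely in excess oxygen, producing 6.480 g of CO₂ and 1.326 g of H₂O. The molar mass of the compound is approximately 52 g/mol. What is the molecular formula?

mol C = 6.480 g CO₂ ÷ 44.009 g/mol = 0.14724 mol
mol H = 2 × 1.326 g H₂O ÷ 18.015 g/mol = 0.14721 mol
Divide by the smallest (0.14721 mol): C 1.000, H 1.000
Empirical formula: CH
Empirical-formula mass = 13.02 g/mol; 52 ÷ 13.02 ≈ 4, so the molecular formula is C4H4.

C4H4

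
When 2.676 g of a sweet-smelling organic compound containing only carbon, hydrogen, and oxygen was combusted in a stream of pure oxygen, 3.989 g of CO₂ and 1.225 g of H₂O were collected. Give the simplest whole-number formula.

mol C = 3.989 g CO₂ ÷ 44.009 g/mol = 0.090641 mol
mol H = 2 × 1.225 g H₂O ÷ 18.015 g/mol = 0.13600 mol
mass O = 2.676 − (1.0887 + 0.13709) = 1.4502 g → mol O = 1.4502 ÷ 15.999 = 0.090645 mol
Divide by the smallest (0.090641 mol): C 1.000, H 1.500, O 1.000
Multiplying each by 2 gives whole numbers: C 2.00, H 3.00, O 2.00

C2H3O2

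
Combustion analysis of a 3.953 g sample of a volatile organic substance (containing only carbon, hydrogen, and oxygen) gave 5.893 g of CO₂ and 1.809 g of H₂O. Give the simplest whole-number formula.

C2H3O2

mol C = 5.893 g CO₂ ÷ 44.009 g/mol = 0.13390 mol
mol H = 2 × 1.809 g H₂O ÷ 18.015 g/mol = 0.20083 mol
mass O = 3.953 − (1.6083 + 0.20244) = 2.1422 g → mol O = 2.1422 ÷ 15.999 = 0.13390 mol
Divide by the smallest (0.13390 mol): C 1.000, H 1.500, O 1.000
Multiplying each by 2 gives whole numbers: C 2.00, H 3.00, O 2.00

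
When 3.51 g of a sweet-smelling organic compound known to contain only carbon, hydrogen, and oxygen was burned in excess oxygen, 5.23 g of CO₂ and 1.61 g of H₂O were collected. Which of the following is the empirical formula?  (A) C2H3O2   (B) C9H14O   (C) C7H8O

mol C = 5.23 g CO₂ ÷ 44.009 g/mol = 0.1188 mol
mol H = 2 × 1.61 g H₂O ÷ 18.015 g/mol = 0.1787 mol
mass O = 3.51 − (1.427 + 0.1802) = 1.902 g → mol O = 1.902 ÷ 15.999 = 0.1189 mol
Divide by the smallest (0.1188 mol): C 1.000, H 1.504, O 1.001
Multiplying each by 2 gives whole numbers: C 2.00, H 3.01, O 2.00

(A) C2H3O2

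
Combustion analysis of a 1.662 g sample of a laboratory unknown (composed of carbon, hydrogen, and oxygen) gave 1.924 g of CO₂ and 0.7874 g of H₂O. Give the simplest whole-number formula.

mol C = 1.924 g CO₂ ÷ 44.009 g/mol = 0.043718 mol
mol H = 2 × 0.7874 g H₂O ÷ 18.015 g/mol = 0.087416 mol
mass O = 1.662 − (0.52510 + 0.088115) = 1.0488 g → mol O = 1.0488 ÷ 15.999 = 0.065553 mol
Divide by the smallest (0.043718 mol): C 1.000, H 2.000, O 1.499
Multiplying each by 2 gives whole numbers: C 2.00, H 4.00, O 3.00

C2H4O3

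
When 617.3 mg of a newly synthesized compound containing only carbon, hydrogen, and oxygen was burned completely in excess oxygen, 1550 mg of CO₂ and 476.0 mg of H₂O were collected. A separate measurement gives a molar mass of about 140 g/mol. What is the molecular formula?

mol C = 1.550 g CO₂ ÷ 44.009 g/mol = 0.035220 mol
mol H = 2 × 0.4760 g H₂O ÷ 18.015 g/mol = 0.052845 mol
mass O = 0.6173 − (0.42303 + 0.053268) = 0.14100 g → mol O = 0.14100 ÷ 15.999 = 0.0088133 mol
Divide by the smallest (0.0088133 mol): C 3.996, H 5.996, O 1.000
Empirical formula: C4H6O
Empirical-formula mass = 70.09 g/mol; 140 ÷ 70.09 ≈ 2, so the molecular formula is C8H12O2.

C8H12O2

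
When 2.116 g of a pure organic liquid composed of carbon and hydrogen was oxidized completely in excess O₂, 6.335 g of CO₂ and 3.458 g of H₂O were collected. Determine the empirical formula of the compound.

C3H8

mol C = 6.335 g CO₂ ÷ 44.009 g/mol = 0.14395 mol
mol H = 2 × 3.458 g H₂O ÷ 18.015 g/mol = 0.38390 mol
Divide by the smallest (0.14395 mol): C 1.000, H 2.667
Multiplying each by 3 gives whole numbers: C 3.00, H 8.00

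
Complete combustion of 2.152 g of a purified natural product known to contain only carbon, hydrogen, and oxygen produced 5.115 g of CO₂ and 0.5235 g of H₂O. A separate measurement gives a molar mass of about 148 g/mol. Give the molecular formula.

mol C = 5.115 g CO₂ ÷ 44.009 g/mol = 0.11623 mol
mol H = 2 × 0.5235 g H₂O ÷ 18.015 g/mol = 0.058118 mol
mass O = 2.152 − (1.3960 + 0.058583) = 0.69742 g → mol O = 0.69742 ÷ 15.999 = 0.043592 mol
Divide by the smallest (0.043592 mol): C 2.666, H 1.333, O 1.000
Multiplying each by 3 gives whole numbers: C 8.00, H 4.00, O 3.00
Empirical formula: C8H4O3
Empirical-formula mass = 148.12 g/mol; 148 ÷ 148.12 ≈ 1, so the molecular formula is C8H4O3.

C8H4O3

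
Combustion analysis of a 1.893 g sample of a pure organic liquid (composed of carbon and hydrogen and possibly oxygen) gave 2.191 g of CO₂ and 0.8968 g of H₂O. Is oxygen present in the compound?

mol C = 2.191 g CO₂ ÷ 44.009 g/mol = 0.049785 mol
mol H = 2 × 0.8968 g H₂O ÷ 18.015 g/mol = 0.099561 mol
C and H account for only 0.69833 g of the 1.893 g sample; the remaining 1.1947 g must be oxygen.

yes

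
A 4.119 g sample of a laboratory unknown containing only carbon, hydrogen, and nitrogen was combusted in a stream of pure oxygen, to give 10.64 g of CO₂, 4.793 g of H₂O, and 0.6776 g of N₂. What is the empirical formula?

mol C = 10.64 g CO₂ ÷ 44.009 g/mol = 0.24177 mol
mol H = 2 × 4.793 g H₂O ÷ 18.015 g/mol = 0.53211 mol
mol N = 2 × 0.6776 g N₂ ÷ 28.014 g/mol = 0.048376 mol
Divide by the smallest (0.048376 mol): C 4.998, H 11.000, N 1.000

C5H11N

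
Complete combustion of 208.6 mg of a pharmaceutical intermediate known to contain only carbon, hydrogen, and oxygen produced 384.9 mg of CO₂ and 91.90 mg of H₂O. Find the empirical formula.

C6H7O4

mol C = 0.3849 g CO₂ ÷ 44.009 g/mol = 0.0087459 mol
mol H = 2 × 0.09190 g H₂O ÷ 18.015 g/mol = 0.010203 mol
mass O = 0.2086 − (0.10505 + 0.010284) = 0.093268 g → mol O = 0.093268 ÷ 15.999 = 0.0058296 mol
Divide by the smallest (0.0058296 mol): C 1.500, H 1.750, O 1.000
Multiplying each by 4 gives whole numbers: C 6.00, H 7.00, O 4.00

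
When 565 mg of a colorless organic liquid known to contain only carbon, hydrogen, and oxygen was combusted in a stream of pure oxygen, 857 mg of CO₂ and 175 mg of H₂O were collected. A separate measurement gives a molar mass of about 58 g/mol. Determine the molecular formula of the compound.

mol C = 0.857 g CO₂ ÷ 44.009 g/mol = 0.01947 mol
mol H = 2 × 0.175 g H₂O ÷ 18.015 g/mol = 0.01943 mol
mass O = 0.565 − (0.2339 + 0.01958) = 0.3115 g → mol O = 0.3115 ÷ 15.999 = 0.01947 mol
Divide by the smallest (0.01943 mol): C 1.002, H 1.000, O 1.002
Empirical formula: CHO
Empirical-formula mass = 29.02 g/mol; 58 ÷ 29.02 ≈ 2, so the molecular formula is C2H2O2.

C2H2O2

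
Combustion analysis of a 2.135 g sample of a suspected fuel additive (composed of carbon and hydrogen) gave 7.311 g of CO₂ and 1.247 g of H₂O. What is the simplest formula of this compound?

mol C = 7.311 g CO₂ ÷ 44.009 g/mol = 0.16613 mol
mol H = 2 × 1.247 g H₂O ÷ 18.015 g/mol = 0.13844 mol
Divide by the smallest (0.13844 mol): C 1.200, H 1.000
Multiplying each by 5 gives whole numbers: C 6.00, H 5.00

C6H5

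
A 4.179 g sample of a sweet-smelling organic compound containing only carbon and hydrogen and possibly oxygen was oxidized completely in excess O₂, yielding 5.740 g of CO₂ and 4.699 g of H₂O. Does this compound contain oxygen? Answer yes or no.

yes

mol C = 5.740 g CO₂ ÷ 44.009 g/mol = 0.13043 mol
mol H = 2 × 4.699 g H₂O ÷ 18.015 g/mol = 0.52168 mol
C and H account for only 2.0924 g of the 4.179 g sample; the remaining 2.0866 g must be oxygen.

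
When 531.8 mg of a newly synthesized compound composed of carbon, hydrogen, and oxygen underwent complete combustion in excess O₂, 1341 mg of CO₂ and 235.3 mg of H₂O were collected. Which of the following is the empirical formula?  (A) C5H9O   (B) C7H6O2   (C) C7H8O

(B) C7H6O2

mol C = 1.341 g CO₂ ÷ 44.009 g/mol = 0.030471 mol
mol H = 2 × 0.2353 g H₂O ÷ 18.015 g/mol = 0.026123 mol
mass O = 0.5318 − (0.36599 + 0.026332) = 0.13948 g → mol O = 0.13948 ÷ 15.999 = 0.0087181 mol
Divide by the smallest (0.0087181 mol): C 3.495, H 2.996, O 1.000
Multiplying each by 2 gives whole numbers: C 6.99, H 5.99, O 2.00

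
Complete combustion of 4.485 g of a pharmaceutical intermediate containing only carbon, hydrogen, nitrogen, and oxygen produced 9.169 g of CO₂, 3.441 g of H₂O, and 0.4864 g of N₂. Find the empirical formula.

C6H11NO2

mol C = 9.169 g CO₂ ÷ 44.009 g/mol = 0.20834 mol
mol H = 2 × 3.441 g H₂O ÷ 18.015 g/mol = 0.38201 mol
mol N = 2 × 0.4864 g N₂ ÷ 28.014 g/mol = 0.034725 mol
mass O = 4.485 − (2.5024 + 0.38507 + 0.48640) = 1.1111 g → mol O = 1.1111 ÷ 15.999 = 0.069449 mol
Divide by the smallest (0.034725 mol): C 6.000, H 11.001, N 1.000, O 2.000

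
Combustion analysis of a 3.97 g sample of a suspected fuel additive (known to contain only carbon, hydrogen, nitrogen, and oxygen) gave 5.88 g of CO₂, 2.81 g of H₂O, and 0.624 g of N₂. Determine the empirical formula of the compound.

C3H7NO2

mol C = 5.88 g CO₂ ÷ 44.009 g/mol = 0.1336 mol
mol H = 2 × 2.81 g H₂O ÷ 18.015 g/mol = 0.3120 mol
mol N = 2 × 0.624 g N₂ ÷ 28.014 g/mol = 0.04455 mol
mass O = 3.97 − (1.605 + 0.3145 + 0.6240) = 1.427 g → mol O = 1.427 ÷ 15.999 = 0.08918 mol
Divide by the smallest (0.04455 mol): C 2.999, H 7.003, N 1.000, O 2.002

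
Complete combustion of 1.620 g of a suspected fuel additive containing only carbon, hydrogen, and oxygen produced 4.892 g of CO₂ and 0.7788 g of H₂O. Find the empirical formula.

mol C = 4.892 g CO₂ ÷ 44.009 g/mol = 0.11116 mol
mol H = 2 × 0.7788 g H₂O ÷ 18.015 g/mol = 0.086461 mol
mass O = 1.620 − (1.3351 + 0.087153) = 0.19772 g → mol O = 0.19772 ÷ 15.999 = 0.012358 mol
Divide by the smallest (0.012358 mol): C 8.995, H 6.996, O 1.000

C9H7O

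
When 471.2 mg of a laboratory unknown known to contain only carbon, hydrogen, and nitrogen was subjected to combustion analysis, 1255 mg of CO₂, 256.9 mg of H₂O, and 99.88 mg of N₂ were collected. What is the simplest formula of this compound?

C4H4N

mol C = 1.255 g CO₂ ÷ 44.009 g/mol = 0.028517 mol
mol H = 2 × 0.2569 g H₂O ÷ 18.015 g/mol = 0.028521 mol
mol N = 2 × 0.09988 g N₂ ÷ 28.014 g/mol = 0.0071307 mol
Divide by the smallest (0.0071307 mol): C 3.999, H 4.000, N 1.000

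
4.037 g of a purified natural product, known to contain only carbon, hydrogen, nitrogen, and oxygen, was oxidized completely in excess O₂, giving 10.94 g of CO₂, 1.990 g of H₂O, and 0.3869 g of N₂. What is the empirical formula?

C9H8NO

mol C = 10.94 g CO₂ ÷ 44.009 g/mol = 0.24859 mol
mol H = 2 × 1.990 g H₂O ÷ 18.015 g/mol = 0.22093 mol
mol N = 2 × 0.3869 g N₂ ÷ 28.014 g/mol = 0.027622 mol
mass O = 4.037 − (2.9858 + 0.22269 + 0.38690) = 0.44164 g → mol O = 0.44164 ÷ 15.999 = 0.027605 mol
Divide by the smallest (0.027605 mol): C 9.005, H 8.003, N 1.001, O 1.000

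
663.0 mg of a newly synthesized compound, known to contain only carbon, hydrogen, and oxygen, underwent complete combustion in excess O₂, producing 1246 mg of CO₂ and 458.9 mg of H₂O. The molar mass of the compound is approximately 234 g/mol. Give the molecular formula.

C10H18O6

mol C = 1.246 g CO₂ ÷ 44.009 g/mol = 0.028312 mol
mol H = 2 × 0.4589 g H₂O ÷ 18.015 g/mol = 0.050946 mol
mass O = 0.6630 − (0.34006 + 0.051354) = 0.27159 g → mol O = 0.27159 ÷ 15.999 = 0.016975 mol
Divide by the smallest (0.016975 mol): C 1.668, H 3.001, O 1.000
Multiplying each by 3 gives whole numbers: C 5.00, H 9.00, O 3.00
Empirical formula: C5H9O3
Empirical-formula mass = 117.12 g/mol; 234 ÷ 117.12 ≈ 2, so the molecular formula is C10H18O6.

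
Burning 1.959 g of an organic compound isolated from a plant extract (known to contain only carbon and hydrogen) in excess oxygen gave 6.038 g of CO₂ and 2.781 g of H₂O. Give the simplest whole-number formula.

C4H9

mol C = 6.038 g CO₂ ÷ 44.009 g/mol = 0.13720 mol
mol H = 2 × 2.781 g H₂O ÷ 18.015 g/mol = 0.30874 mol
Divide by the smallest (0.13720 mol): C 1.000, H 2.250
Multiplying each by 4 gives whole numbers: C 4.00, H 9.00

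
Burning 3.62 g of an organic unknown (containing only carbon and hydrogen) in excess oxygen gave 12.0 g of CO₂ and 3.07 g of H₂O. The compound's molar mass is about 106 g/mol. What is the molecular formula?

mol C = 12.0 g CO₂ ÷ 44.009 g/mol = 0.2727 mol
mol H = 2 × 3.07 g H₂O ÷ 18.015 g/mol = 0.3408 mol
Divide by the smallest (0.2727 mol): C 1.000, H 1.250
Multiplying each by 4 gives whole numbers: C 4.00, H 5.00
Empirical formula: C4H5
Empirical-formula mass = 53.08 g/mol; 106 ÷ 53.08 ≈ 2, so the molecular formula is C8H10.

C8H10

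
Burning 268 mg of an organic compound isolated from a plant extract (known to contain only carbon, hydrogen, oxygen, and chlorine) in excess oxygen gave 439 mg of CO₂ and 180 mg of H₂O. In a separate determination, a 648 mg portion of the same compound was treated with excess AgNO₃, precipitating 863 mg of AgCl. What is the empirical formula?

C4H8ClO

mol C = 0.439 g CO₂ ÷ 44.009 g/mol = 0.009975 mol
mol H = 2 × 0.180 g H₂O ÷ 18.015 g/mol = 0.01998 mol
From the AgCl data: mol Cl per gram of compound = (0.863 ÷ 143.318) ÷ 0.648 = 0.009293 mol/g, so in the 0.268 g combustion sample mol Cl = 0.002490 mol
mass O = 0.268 − (0.1198 + 0.02014 + 0.08828) = 0.03976 g → mol O = 0.03976 ÷ 15.999 = 0.002485 mol
Divide by the smallest (0.002485 mol): C 4.014, H 8.041, Cl 1.002, O 1.000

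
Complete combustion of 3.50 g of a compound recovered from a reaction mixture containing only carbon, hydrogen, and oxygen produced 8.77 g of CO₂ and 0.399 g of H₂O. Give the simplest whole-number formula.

C9H2O3

mol C = 8.77 g CO₂ ÷ 44.009 g/mol = 0.1993 mol
mol H = 2 × 0.399 g H₂O ÷ 18.015 g/mol = 0.04430 mol
mass O = 3.50 − (2.394 + 0.04465) = 1.062 g → mol O = 1.062 ÷ 15.999 = 0.06637 mol
Divide by the smallest (0.04430 mol): C 4.499, H 1.000, O 1.498
Multiplying each by 2 gives whole numbers: C 9.00, H 2.00, O 3.00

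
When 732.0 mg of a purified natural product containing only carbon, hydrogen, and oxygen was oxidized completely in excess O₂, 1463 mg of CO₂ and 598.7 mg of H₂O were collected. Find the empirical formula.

mol C = 1.463 g CO₂ ÷ 44.009 g/mol = 0.033243 mol
mol H = 2 × 0.5987 g H₂O ÷ 18.015 g/mol = 0.066467 mol
mass O = 0.7320 − (0.39928 + 0.066999) = 0.26572 g → mol O = 0.26572 ÷ 15.999 = 0.016608 mol
Divide by the smallest (0.016608 mol): C 2.002, H 4.002, O 1.000

C2H4O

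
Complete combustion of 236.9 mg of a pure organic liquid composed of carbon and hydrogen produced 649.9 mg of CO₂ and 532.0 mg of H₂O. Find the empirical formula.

CH4

mol C = 0.6499 g CO₂ ÷ 44.009 g/mol = 0.014767 mol
mol H = 2 × 0.5320 g H₂O ÷ 18.015 g/mol = 0.059062 mol
Divide by the smallest (0.014767 mol): C 1.000, H 3.999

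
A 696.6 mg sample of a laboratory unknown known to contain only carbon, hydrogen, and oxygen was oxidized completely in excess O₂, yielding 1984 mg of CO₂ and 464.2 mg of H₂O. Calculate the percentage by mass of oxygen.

mol C = 1.984 g CO₂ ÷ 44.009 g/mol = 0.045082 mol
mol H = 2 × 0.4642 g H₂O ÷ 18.015 g/mol = 0.051535 mol
mass O = 0.6966 − (0.54148 + 0.051947) = 0.10318 g → mol O = 0.10318 ÷ 15.999 = 0.0064489 mol
mass % O = 0.10318 g ÷ 0.6966 g × 100%

14.81%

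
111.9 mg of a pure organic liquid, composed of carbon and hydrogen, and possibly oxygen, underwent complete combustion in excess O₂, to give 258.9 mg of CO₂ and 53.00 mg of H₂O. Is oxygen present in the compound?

yes

mol C = 0.2589 g CO₂ ÷ 44.009 g/mol = 0.0058829 mol
mol H = 2 × 0.05300 g H₂O ÷ 18.015 g/mol = 0.0058840 mol
C and H account for only 0.076590 g of the 0.1119 g sample; the remaining 0.035310 g must be oxygen.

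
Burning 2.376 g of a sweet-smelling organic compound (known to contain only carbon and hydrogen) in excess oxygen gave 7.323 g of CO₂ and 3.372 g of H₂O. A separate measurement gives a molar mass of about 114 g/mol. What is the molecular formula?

C8H18

mol C = 7.323 g CO₂ ÷ 44.009 g/mol = 0.16640 mol
mol H = 2 × 3.372 g H₂O ÷ 18.015 g/mol = 0.37435 mol
Divide by the smallest (0.16640 mol): C 1.000, H 2.250
Multiplying each by 4 gives whole numbers: C 4.00, H 9.00
Empirical formula: C4H9
Empirical-formula mass = 57.12 g/mol; 114 ÷ 57.12 ≈ 2, so the molecular formula is C8H18.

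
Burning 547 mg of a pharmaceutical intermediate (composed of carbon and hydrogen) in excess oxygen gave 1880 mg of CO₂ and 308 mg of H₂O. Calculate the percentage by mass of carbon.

93.8%

mol C = 1.88 g CO₂ ÷ 44.009 g/mol = 0.04272 mol
mol H = 2 × 0.308 g H₂O ÷ 18.015 g/mol = 0.03419 mol
mass % C = 0.5131 g ÷ 0.547 g × 100%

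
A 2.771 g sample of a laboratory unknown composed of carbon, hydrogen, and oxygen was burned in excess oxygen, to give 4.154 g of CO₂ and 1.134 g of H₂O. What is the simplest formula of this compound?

mol C = 4.154 g CO₂ ÷ 44.009 g/mol = 0.094390 mol
mol H = 2 × 1.134 g H₂O ÷ 18.015 g/mol = 0.12590 mol
mass O = 2.771 − (1.1337 + 0.12690) = 1.5104 g → mol O = 1.5104 ÷ 15.999 = 0.094405 mol
Divide by the smallest (0.094390 mol): C 1.000, H 1.334, O 1.000
Multiplying each by 3 gives whole numbers: C 3.00, H 4.00, O 3.00

C3H4O3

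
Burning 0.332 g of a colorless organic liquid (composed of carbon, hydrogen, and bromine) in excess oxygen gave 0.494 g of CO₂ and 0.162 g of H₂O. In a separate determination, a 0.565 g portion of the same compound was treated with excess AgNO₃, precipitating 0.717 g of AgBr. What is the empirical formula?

C5H8Br

mol C = 0.494 g CO₂ ÷ 44.009 g/mol = 0.01122 mol
mol H = 2 × 0.162 g H₂O ÷ 18.015 g/mol = 0.01799 mol
From the AgBr data: mol Br per gram of compound = (0.717 ÷ 187.772) ÷ 0.565 = 0.006758 mol/g, so in the 0.332 g combustion sample mol Br = 0.002244 mol
Divide by the smallest (0.002244 mol): C 5.003, H 8.016, Br 1.000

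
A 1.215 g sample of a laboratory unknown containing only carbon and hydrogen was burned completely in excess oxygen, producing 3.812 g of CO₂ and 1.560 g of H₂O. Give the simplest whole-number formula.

mol C = 3.812 g CO₂ ÷ 44.009 g/mol = 0.086619 mol
mol H = 2 × 1.560 g H₂O ÷ 18.015 g/mol = 0.17319 mol
Divide by the smallest (0.086619 mol): C 1.000, H 1.999

CH2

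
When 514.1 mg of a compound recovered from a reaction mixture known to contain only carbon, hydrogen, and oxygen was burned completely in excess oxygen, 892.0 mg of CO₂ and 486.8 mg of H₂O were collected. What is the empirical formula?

C3H8O2

mol C = 0.8920 g CO₂ ÷ 44.009 g/mol = 0.020269 mol
mol H = 2 × 0.4868 g H₂O ÷ 18.015 g/mol = 0.054044 mol
mass O = 0.5141 − (0.24345 + 0.054476) = 0.21618 g → mol O = 0.21618 ÷ 15.999 = 0.013512 mol
Divide by the smallest (0.013512 mol): C 1.500, H 4.000, O 1.000
Multiplying each by 2 gives whole numbers: C 3.00, H 8.00, O 2.00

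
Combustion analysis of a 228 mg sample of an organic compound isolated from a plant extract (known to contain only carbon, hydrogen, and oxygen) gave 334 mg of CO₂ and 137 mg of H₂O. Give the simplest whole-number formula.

CH2O

mol C = 0.334 g CO₂ ÷ 44.009 g/mol = 0.007589 mol
mol H = 2 × 0.137 g H₂O ÷ 18.015 g/mol = 0.01521 mol
mass O = 0.228 − (0.09116 + 0.01533) = 0.1215 g → mol O = 0.1215 ÷ 15.999 = 0.007595 mol
Divide by the smallest (0.007589 mol): C 1.000, H 2.004, O 1.001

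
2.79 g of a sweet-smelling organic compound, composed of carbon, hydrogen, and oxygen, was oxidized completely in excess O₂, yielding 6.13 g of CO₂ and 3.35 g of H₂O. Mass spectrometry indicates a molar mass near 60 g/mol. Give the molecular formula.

mol C = 6.13 g CO₂ ÷ 44.009 g/mol = 0.1393 mol
mol H = 2 × 3.35 g H₂O ÷ 18.015 g/mol = 0.3719 mol
mass O = 2.79 − (1.673 + 0.3749) = 0.7421 g → mol O = 0.7421 ÷ 15.999 = 0.04638 mol
Divide by the smallest (0.04638 mol): C 3.003, H 8.018, O 1.000
Empirical formula: C3H8O
Empirical-formula mass = 60.10 g/mol; 60 ÷ 60.10 ≈ 1, so the molecular formula is C3H8O.

C3H8O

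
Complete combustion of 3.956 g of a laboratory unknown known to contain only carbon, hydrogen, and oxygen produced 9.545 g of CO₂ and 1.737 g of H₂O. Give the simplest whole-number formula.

mol C = 9.545 g CO₂ ÷ 44.009 g/mol = 0.21689 mol
mol H = 2 × 1.737 g H₂O ÷ 18.015 g/mol = 0.19284 mol
mass O = 3.956 − (2.6050 + 0.19438) = 1.1566 g → mol O = 1.1566 ÷ 15.999 = 0.072291 mol
Divide by the smallest (0.072291 mol): C 3.000, H 2.668, O 1.000
Multiplying each by 3 gives whole numbers: C 9.00, H 8.00, O 3.00

C9H8O3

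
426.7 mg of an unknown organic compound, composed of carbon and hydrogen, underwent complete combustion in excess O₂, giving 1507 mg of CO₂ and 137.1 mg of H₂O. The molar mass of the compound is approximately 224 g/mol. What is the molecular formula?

C18H8

mol C = 1.507 g CO₂ ÷ 44.009 g/mol = 0.034243 mol
mol H = 2 × 0.1371 g H₂O ÷ 18.015 g/mol = 0.015221 mol
Divide by the smallest (0.015221 mol): C 2.250, H 1.000
Multiplying each by 4 gives whole numbers: C 9.00, H 4.00
Empirical formula: C9H4
Empirical-formula mass = 112.13 g/mol; 224 ÷ 112.13 ≈ 2, so the molecular formula is C18H8.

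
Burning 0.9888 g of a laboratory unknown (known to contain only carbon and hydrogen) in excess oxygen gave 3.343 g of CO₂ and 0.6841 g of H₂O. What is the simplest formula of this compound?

mol C = 3.343 g CO₂ ÷ 44.009 g/mol = 0.075962 mol
mol H = 2 × 0.6841 g H₂O ÷ 18.015 g/mol = 0.075948 mol
Divide by the smallest (0.075948 mol): C 1.000, H 1.000

CH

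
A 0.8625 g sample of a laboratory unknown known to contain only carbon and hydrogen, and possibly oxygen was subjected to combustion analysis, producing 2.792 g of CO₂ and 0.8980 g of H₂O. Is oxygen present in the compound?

no

mol C = 2.792 g CO₂ ÷ 44.009 g/mol = 0.063442 mol
mol H = 2 × 0.8980 g H₂O ÷ 18.015 g/mol = 0.099695 mol
C and H together account for 0.86249 g — essentially the entire 0.8625 g sample — so the compound contains no oxygen.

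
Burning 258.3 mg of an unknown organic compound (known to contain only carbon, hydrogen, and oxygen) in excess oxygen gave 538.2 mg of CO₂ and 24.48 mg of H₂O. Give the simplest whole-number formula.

C9H2O5

mol C = 0.5382 g CO₂ ÷ 44.009 g/mol = 0.012229 mol
mol H = 2 × 0.02448 g H₂O ÷ 18.015 g/mol = 0.0027177 mol
mass O = 0.2583 − (0.14689 + 0.0027395) = 0.10867 g → mol O = 0.10867 ÷ 15.999 = 0.0067926 mol
Divide by the smallest (0.0027177 mol): C 4.500, H 1.000, O 2.499
Multiplying each by 2 gives whole numbers: C 9.00, H 2.00, O 5.00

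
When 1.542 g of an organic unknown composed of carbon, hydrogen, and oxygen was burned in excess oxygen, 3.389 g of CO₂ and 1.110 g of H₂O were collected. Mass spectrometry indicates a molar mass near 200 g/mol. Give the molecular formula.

C10H16O4

mol C = 3.389 g CO₂ ÷ 44.009 g/mol = 0.077007 mol
mol H = 2 × 1.110 g H₂O ÷ 18.015 g/mol = 0.12323 mol
mass O = 1.542 − (0.92493 + 0.12422) = 0.49285 g → mol O = 0.49285 ÷ 15.999 = 0.030805 mol
Divide by the smallest (0.030805 mol): C 2.500, H 4.000, O 1.000
Multiplying each by 2 gives whole numbers: C 5.00, H 8.00, O 2.00
Empirical formula: C5H8O2
Empirical-formula mass = 100.12 g/mol; 200 ÷ 100.12 ≈ 2, so the molecular formula is C10H16O4.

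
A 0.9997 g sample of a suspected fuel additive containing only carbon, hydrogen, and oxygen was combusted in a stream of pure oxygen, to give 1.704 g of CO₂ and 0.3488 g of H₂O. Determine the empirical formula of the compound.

C5H5O4

mol C = 1.704 g CO₂ ÷ 44.009 g/mol = 0.038719 mol
mol H = 2 × 0.3488 g H₂O ÷ 18.015 g/mol = 0.038723 mol
mass O = 0.9997 − (0.46506 + 0.039033) = 0.49561 g → mol O = 0.49561 ÷ 15.999 = 0.030977 mol
Divide by the smallest (0.030977 mol): C 1.250, H 1.250, O 1.000
Multiplying each by 4 gives whole numbers: C 5.00, H 5.00, O 4.00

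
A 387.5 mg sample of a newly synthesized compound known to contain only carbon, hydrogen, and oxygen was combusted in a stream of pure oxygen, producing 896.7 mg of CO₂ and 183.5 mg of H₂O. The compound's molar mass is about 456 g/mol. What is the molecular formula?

mol C = 0.8967 g CO₂ ÷ 44.009 g/mol = 0.020375 mol
mol H = 2 × 0.1835 g H₂O ÷ 18.015 g/mol = 0.020372 mol
mass O = 0.3875 − (0.24473 + 0.020535) = 0.12224 g → mol O = 0.12224 ÷ 15.999 = 0.0076403 mol
Divide by the smallest (0.0076403 mol): C 2.667, H 2.666, O 1.000
Multiplying each by 3 gives whole numbers: C 8.00, H 8.00, O 3.00
Empirical formula: C8H8O3
Empirical-formula mass = 152.15 g/mol; 456 ÷ 152.15 ≈ 3, so the molecular formula is C24H24O9.

C24H24O9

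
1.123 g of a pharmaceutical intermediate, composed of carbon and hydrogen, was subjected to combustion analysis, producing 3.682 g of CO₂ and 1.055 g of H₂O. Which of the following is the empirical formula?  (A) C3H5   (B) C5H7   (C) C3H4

(B) C5H7

mol C = 3.682 g CO₂ ÷ 44.009 g/mol = 0.083665 mol
mol H = 2 × 1.055 g H₂O ÷ 18.015 g/mol = 0.11712 mol
Divide by the smallest (0.083665 mol): C 1.000, H 1.400
Multiplying each by 5 gives whole numbers: C 5.00, H 7.00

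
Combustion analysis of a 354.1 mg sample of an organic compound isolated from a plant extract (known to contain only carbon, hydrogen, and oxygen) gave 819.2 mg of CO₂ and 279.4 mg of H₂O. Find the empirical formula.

C3H5O

mol C = 0.8192 g CO₂ ÷ 44.009 g/mol = 0.018614 mol
mol H = 2 × 0.2794 g H₂O ÷ 18.015 g/mol = 0.031019 mol
mass O = 0.3541 − (0.22358 + 0.031267) = 0.099256 g → mol O = 0.099256 ÷ 15.999 = 0.0062039 mol
Divide by the smallest (0.0062039 mol): C 3.000, H 5.000, O 1.000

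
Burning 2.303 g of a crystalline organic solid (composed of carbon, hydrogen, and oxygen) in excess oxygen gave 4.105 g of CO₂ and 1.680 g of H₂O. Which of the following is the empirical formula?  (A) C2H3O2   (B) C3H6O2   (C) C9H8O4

mol C = 4.105 g CO₂ ÷ 44.009 g/mol = 0.093276 mol
mol H = 2 × 1.680 g H₂O ÷ 18.015 g/mol = 0.18651 mol
mass O = 2.303 − (1.1203 + 0.18800) = 0.99465 g → mol O = 0.99465 ÷ 15.999 = 0.062170 mol
Divide by the smallest (0.062170 mol): C 1.500, H 3.000, O 1.000
Multiplying each by 2 gives whole numbers: C 3.00, H 6.00, O 2.00

(B) C3H6O2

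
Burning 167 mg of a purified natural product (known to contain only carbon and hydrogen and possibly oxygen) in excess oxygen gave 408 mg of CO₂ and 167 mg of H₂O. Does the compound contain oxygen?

yes

mol C = 0.408 g CO₂ ÷ 44.009 g/mol = 0.009271 mol
mol H = 2 × 0.167 g H₂O ÷ 18.015 g/mol = 0.01854 mol
C and H account for only 0.1300 g of the 0.167 g sample; the remaining 0.03696 g must be oxygen.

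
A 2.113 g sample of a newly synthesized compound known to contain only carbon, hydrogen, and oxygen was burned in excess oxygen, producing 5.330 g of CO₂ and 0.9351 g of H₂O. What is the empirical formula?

C7H6O2

mol C = 5.330 g CO₂ ÷ 44.009 g/mol = 0.12111 mol
mol H = 2 × 0.9351 g H₂O ÷ 18.015 g/mol = 0.10381 mol
mass O = 2.113 − (1.4547 + 0.10464) = 0.55368 g → mol O = 0.55368 ÷ 15.999 = 0.034607 mol
Divide by the smallest (0.034607 mol): C 3.500, H 3.000, O 1.000
Multiplying each by 2 gives whole numbers: C 7.00, H 6.00, O 2.00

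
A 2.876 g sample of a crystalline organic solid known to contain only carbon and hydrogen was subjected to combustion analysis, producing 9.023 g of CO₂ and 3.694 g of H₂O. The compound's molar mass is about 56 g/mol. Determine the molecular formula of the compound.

C4H8

mol C = 9.023 g CO₂ ÷ 44.009 g/mol = 0.20503 mol
mol H = 2 × 3.694 g H₂O ÷ 18.015 g/mol = 0.41010 mol
Divide by the smallest (0.20503 mol): C 1.000, H 2.000
Empirical formula: CH2
Empirical-formula mass = 14.03 g/mol; 56 ÷ 14.03 ≈ 4, so the molecular formula is C4H8.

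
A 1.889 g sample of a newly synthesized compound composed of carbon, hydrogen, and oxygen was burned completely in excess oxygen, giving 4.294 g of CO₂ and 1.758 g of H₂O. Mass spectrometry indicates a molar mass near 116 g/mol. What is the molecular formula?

mol C = 4.294 g CO₂ ÷ 44.009 g/mol = 0.097571 mol
mol H = 2 × 1.758 g H₂O ÷ 18.015 g/mol = 0.19517 mol
mass O = 1.889 − (1.1719 + 0.19673) = 0.52034 g → mol O = 0.52034 ÷ 15.999 = 0.032523 mol
Divide by the smallest (0.032523 mol): C 3.000, H 6.001, O 1.000
Empirical formula: C3H6O
Empirical-formula mass = 58.08 g/mol; 116 ÷ 58.08 ≈ 2, so the molecular formula is C6H12O2.

C6H12O2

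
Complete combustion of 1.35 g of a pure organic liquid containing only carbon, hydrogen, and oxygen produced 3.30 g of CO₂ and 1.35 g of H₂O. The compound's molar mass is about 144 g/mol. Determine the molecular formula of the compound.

C8H16O2

mol C = 3.30 g CO₂ ÷ 44.009 g/mol = 0.07498 mol
mol H = 2 × 1.35 g H₂O ÷ 18.015 g/mol = 0.1499 mol
mass O = 1.35 − (0.9006 + 0.1511) = 0.2983 g → mol O = 0.2983 ÷ 15.999 = 0.01864 mol
Divide by the smallest (0.01864 mol): C 4.022, H 8.039, O 1.000
Empirical formula: C4H8O
Empirical-formula mass = 72.11 g/mol; 144 ÷ 72.11 ≈ 2, so the molecular formula is C8H16O2.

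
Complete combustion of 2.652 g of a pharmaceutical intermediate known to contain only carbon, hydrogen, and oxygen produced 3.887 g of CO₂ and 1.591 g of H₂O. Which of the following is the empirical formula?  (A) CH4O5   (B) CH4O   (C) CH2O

mol C = 3.887 g CO₂ ÷ 44.009 g/mol = 0.088323 mol
mol H = 2 × 1.591 g H₂O ÷ 18.015 g/mol = 0.17663 mol
mass O = 2.652 − (1.0608 + 0.17804) = 1.4131 g → mol O = 1.4131 ÷ 15.999 = 0.088325 mol
Divide by the smallest (0.088323 mol): C 1.000, H 2.000, O 1.000

(C) CH2O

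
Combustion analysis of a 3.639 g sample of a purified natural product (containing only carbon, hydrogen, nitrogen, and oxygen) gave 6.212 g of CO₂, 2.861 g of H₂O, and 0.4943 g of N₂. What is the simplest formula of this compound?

mol C = 6.212 g CO₂ ÷ 44.009 g/mol = 0.14115 mol
mol H = 2 × 2.861 g H₂O ÷ 18.015 g/mol = 0.31762 mol
mol N = 2 × 0.4943 g N₂ ÷ 28.014 g/mol = 0.035289 mol
mass O = 3.639 − (1.6954 + 0.32017 + 0.49430) = 1.1291 g → mol O = 1.1291 ÷ 15.999 = 0.070576 mol
Divide by the smallest (0.035289 mol): C 4.000, H 9.001, N 1.000, O 2.000

C4H9NO2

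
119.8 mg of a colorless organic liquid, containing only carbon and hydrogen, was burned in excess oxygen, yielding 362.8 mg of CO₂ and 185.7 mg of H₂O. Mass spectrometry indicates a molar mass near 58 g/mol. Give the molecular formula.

C4H10

mol C = 0.3628 g CO₂ ÷ 44.009 g/mol = 0.0082438 mol
mol H = 2 × 0.1857 g H₂O ÷ 18.015 g/mol = 0.020616 mol
Divide by the smallest (0.0082438 mol): C 1.000, H 2.501
Multiplying each by 2 gives whole numbers: C 2.00, H 5.00
Empirical formula: C2H5
Empirical-formula mass = 29.06 g/mol; 58 ÷ 29.06 ≈ 2, so the molecular formula is C4H10.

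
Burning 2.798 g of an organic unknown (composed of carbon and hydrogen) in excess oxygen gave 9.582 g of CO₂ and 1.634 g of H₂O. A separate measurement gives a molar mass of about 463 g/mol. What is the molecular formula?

mol C = 9.582 g CO₂ ÷ 44.009 g/mol = 0.21773 mol
mol H = 2 × 1.634 g H₂O ÷ 18.015 g/mol = 0.18140 mol
Divide by the smallest (0.18140 mol): C 1.200, H 1.000
Multiplying each by 5 gives whole numbers: C 6.00, H 5.00
Empirical formula: C6H5
Empirical-formula mass = 77.11 g/mol; 463 ÷ 77.11 ≈ 6, so the molecular formula is C36H30.

C36H30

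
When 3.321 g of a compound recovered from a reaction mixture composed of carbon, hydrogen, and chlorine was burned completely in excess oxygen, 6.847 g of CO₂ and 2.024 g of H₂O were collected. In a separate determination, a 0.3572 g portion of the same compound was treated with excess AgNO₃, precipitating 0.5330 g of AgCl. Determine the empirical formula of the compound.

C9H13Cl2

mol C = 6.847 g CO₂ ÷ 44.009 g/mol = 0.15558 mol
mol H = 2 × 2.024 g H₂O ÷ 18.015 g/mol = 0.22470 mol
From the AgCl data: mol Cl per gram of compound = (0.5330 ÷ 143.318) ÷ 0.3572 = 0.010412 mol/g, so in the 3.321 g combustion sample mol Cl = 0.034577 mol
Divide by the smallest (0.034577 mol): C 4.500, H 6.499, Cl 1.000
Multiplying each by 2 gives whole numbers: C 9.00, H 13.00, Cl 2.00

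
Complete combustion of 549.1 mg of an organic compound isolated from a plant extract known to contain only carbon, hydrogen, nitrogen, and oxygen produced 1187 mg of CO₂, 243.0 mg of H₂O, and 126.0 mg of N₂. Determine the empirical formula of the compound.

C6H6N2O

mol C = 1.187 g CO₂ ÷ 44.009 g/mol = 0.026972 mol
mol H = 2 × 0.2430 g H₂O ÷ 18.015 g/mol = 0.026978 mol
mol N = 2 × 0.1260 g N₂ ÷ 28.014 g/mol = 0.0089955 mol
mass O = 0.5491 − (0.32396 + 0.027193 + 0.12600) = 0.071949 g → mol O = 0.071949 ÷ 15.999 = 0.0044971 mol
Divide by the smallest (0.0044971 mol): C 5.998, H 5.999, N 2.000, O 1.000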